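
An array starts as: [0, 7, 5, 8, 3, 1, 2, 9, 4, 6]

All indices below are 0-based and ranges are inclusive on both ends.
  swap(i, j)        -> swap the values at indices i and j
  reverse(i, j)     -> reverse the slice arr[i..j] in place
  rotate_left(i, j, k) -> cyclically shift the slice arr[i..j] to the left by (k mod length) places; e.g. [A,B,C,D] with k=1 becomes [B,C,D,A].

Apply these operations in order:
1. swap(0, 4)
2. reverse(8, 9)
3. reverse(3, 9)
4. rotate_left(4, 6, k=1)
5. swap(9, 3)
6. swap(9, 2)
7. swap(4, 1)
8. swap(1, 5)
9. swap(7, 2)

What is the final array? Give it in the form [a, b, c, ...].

Answer: [3, 2, 1, 8, 7, 9, 6, 4, 0, 5]

Derivation:
After 1 (swap(0, 4)): [3, 7, 5, 8, 0, 1, 2, 9, 4, 6]
After 2 (reverse(8, 9)): [3, 7, 5, 8, 0, 1, 2, 9, 6, 4]
After 3 (reverse(3, 9)): [3, 7, 5, 4, 6, 9, 2, 1, 0, 8]
After 4 (rotate_left(4, 6, k=1)): [3, 7, 5, 4, 9, 2, 6, 1, 0, 8]
After 5 (swap(9, 3)): [3, 7, 5, 8, 9, 2, 6, 1, 0, 4]
After 6 (swap(9, 2)): [3, 7, 4, 8, 9, 2, 6, 1, 0, 5]
After 7 (swap(4, 1)): [3, 9, 4, 8, 7, 2, 6, 1, 0, 5]
After 8 (swap(1, 5)): [3, 2, 4, 8, 7, 9, 6, 1, 0, 5]
After 9 (swap(7, 2)): [3, 2, 1, 8, 7, 9, 6, 4, 0, 5]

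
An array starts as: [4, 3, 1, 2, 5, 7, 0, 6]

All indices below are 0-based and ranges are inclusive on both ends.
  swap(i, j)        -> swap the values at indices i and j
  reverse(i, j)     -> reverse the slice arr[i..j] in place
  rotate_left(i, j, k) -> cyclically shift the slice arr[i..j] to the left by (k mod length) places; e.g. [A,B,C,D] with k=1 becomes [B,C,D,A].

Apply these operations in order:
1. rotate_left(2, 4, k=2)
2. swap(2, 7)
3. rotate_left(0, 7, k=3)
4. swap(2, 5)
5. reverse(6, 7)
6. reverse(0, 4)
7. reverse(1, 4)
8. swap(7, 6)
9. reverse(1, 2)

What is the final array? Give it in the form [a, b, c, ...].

After 1 (rotate_left(2, 4, k=2)): [4, 3, 5, 1, 2, 7, 0, 6]
After 2 (swap(2, 7)): [4, 3, 6, 1, 2, 7, 0, 5]
After 3 (rotate_left(0, 7, k=3)): [1, 2, 7, 0, 5, 4, 3, 6]
After 4 (swap(2, 5)): [1, 2, 4, 0, 5, 7, 3, 6]
After 5 (reverse(6, 7)): [1, 2, 4, 0, 5, 7, 6, 3]
After 6 (reverse(0, 4)): [5, 0, 4, 2, 1, 7, 6, 3]
After 7 (reverse(1, 4)): [5, 1, 2, 4, 0, 7, 6, 3]
After 8 (swap(7, 6)): [5, 1, 2, 4, 0, 7, 3, 6]
After 9 (reverse(1, 2)): [5, 2, 1, 4, 0, 7, 3, 6]

Answer: [5, 2, 1, 4, 0, 7, 3, 6]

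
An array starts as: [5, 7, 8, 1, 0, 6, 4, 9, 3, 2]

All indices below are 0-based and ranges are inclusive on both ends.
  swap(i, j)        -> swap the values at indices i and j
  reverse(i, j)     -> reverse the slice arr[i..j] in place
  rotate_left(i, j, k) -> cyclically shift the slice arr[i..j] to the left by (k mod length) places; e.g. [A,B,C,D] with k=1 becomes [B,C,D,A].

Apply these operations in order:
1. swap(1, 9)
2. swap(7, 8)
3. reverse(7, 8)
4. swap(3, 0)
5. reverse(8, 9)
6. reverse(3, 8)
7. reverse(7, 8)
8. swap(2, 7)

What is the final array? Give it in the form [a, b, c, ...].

After 1 (swap(1, 9)): [5, 2, 8, 1, 0, 6, 4, 9, 3, 7]
After 2 (swap(7, 8)): [5, 2, 8, 1, 0, 6, 4, 3, 9, 7]
After 3 (reverse(7, 8)): [5, 2, 8, 1, 0, 6, 4, 9, 3, 7]
After 4 (swap(3, 0)): [1, 2, 8, 5, 0, 6, 4, 9, 3, 7]
After 5 (reverse(8, 9)): [1, 2, 8, 5, 0, 6, 4, 9, 7, 3]
After 6 (reverse(3, 8)): [1, 2, 8, 7, 9, 4, 6, 0, 5, 3]
After 7 (reverse(7, 8)): [1, 2, 8, 7, 9, 4, 6, 5, 0, 3]
After 8 (swap(2, 7)): [1, 2, 5, 7, 9, 4, 6, 8, 0, 3]

Answer: [1, 2, 5, 7, 9, 4, 6, 8, 0, 3]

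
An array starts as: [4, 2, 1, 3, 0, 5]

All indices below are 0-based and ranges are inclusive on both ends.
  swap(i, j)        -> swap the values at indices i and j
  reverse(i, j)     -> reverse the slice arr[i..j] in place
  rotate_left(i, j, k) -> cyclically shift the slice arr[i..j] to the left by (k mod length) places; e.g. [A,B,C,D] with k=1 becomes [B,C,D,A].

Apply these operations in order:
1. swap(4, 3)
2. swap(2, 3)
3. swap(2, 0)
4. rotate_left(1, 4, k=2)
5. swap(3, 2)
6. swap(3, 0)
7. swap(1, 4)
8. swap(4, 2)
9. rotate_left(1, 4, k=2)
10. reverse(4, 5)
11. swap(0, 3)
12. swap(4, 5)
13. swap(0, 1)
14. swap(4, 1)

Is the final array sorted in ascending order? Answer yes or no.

After 1 (swap(4, 3)): [4, 2, 1, 0, 3, 5]
After 2 (swap(2, 3)): [4, 2, 0, 1, 3, 5]
After 3 (swap(2, 0)): [0, 2, 4, 1, 3, 5]
After 4 (rotate_left(1, 4, k=2)): [0, 1, 3, 2, 4, 5]
After 5 (swap(3, 2)): [0, 1, 2, 3, 4, 5]
After 6 (swap(3, 0)): [3, 1, 2, 0, 4, 5]
After 7 (swap(1, 4)): [3, 4, 2, 0, 1, 5]
After 8 (swap(4, 2)): [3, 4, 1, 0, 2, 5]
After 9 (rotate_left(1, 4, k=2)): [3, 0, 2, 4, 1, 5]
After 10 (reverse(4, 5)): [3, 0, 2, 4, 5, 1]
After 11 (swap(0, 3)): [4, 0, 2, 3, 5, 1]
After 12 (swap(4, 5)): [4, 0, 2, 3, 1, 5]
After 13 (swap(0, 1)): [0, 4, 2, 3, 1, 5]
After 14 (swap(4, 1)): [0, 1, 2, 3, 4, 5]

Answer: yes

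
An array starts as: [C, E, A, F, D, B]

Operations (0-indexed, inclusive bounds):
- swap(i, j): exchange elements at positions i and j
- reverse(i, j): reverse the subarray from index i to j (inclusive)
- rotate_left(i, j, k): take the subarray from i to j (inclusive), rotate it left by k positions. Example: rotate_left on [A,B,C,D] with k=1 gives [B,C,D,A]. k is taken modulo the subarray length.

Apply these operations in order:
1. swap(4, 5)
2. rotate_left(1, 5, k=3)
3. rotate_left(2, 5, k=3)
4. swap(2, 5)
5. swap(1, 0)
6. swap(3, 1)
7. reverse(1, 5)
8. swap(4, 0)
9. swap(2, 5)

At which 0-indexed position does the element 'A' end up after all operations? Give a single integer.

After 1 (swap(4, 5)): [C, E, A, F, B, D]
After 2 (rotate_left(1, 5, k=3)): [C, B, D, E, A, F]
After 3 (rotate_left(2, 5, k=3)): [C, B, F, D, E, A]
After 4 (swap(2, 5)): [C, B, A, D, E, F]
After 5 (swap(1, 0)): [B, C, A, D, E, F]
After 6 (swap(3, 1)): [B, D, A, C, E, F]
After 7 (reverse(1, 5)): [B, F, E, C, A, D]
After 8 (swap(4, 0)): [A, F, E, C, B, D]
After 9 (swap(2, 5)): [A, F, D, C, B, E]

Answer: 0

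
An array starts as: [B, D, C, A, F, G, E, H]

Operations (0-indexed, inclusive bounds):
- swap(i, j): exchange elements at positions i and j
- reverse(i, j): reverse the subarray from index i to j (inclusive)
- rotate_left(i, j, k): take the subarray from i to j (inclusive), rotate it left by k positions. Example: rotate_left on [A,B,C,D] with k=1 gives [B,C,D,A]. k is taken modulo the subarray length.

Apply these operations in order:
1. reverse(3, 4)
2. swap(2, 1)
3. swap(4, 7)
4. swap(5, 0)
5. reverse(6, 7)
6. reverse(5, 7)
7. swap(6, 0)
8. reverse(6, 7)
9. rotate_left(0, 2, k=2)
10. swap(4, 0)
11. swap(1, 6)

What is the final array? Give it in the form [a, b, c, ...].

Answer: [H, B, C, F, D, E, A, G]

Derivation:
After 1 (reverse(3, 4)): [B, D, C, F, A, G, E, H]
After 2 (swap(2, 1)): [B, C, D, F, A, G, E, H]
After 3 (swap(4, 7)): [B, C, D, F, H, G, E, A]
After 4 (swap(5, 0)): [G, C, D, F, H, B, E, A]
After 5 (reverse(6, 7)): [G, C, D, F, H, B, A, E]
After 6 (reverse(5, 7)): [G, C, D, F, H, E, A, B]
After 7 (swap(6, 0)): [A, C, D, F, H, E, G, B]
After 8 (reverse(6, 7)): [A, C, D, F, H, E, B, G]
After 9 (rotate_left(0, 2, k=2)): [D, A, C, F, H, E, B, G]
After 10 (swap(4, 0)): [H, A, C, F, D, E, B, G]
After 11 (swap(1, 6)): [H, B, C, F, D, E, A, G]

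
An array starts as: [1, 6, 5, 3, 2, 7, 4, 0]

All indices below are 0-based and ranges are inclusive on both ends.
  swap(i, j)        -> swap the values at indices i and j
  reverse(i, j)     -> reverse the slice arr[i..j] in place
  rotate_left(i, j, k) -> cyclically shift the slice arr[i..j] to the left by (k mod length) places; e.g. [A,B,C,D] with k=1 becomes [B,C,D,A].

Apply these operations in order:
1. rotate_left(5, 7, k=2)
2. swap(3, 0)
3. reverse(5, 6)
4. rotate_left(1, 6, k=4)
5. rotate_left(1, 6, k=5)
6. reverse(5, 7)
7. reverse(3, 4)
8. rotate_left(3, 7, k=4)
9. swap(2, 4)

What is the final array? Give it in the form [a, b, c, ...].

Answer: [3, 2, 6, 5, 7, 0, 4, 1]

Derivation:
After 1 (rotate_left(5, 7, k=2)): [1, 6, 5, 3, 2, 0, 7, 4]
After 2 (swap(3, 0)): [3, 6, 5, 1, 2, 0, 7, 4]
After 3 (reverse(5, 6)): [3, 6, 5, 1, 2, 7, 0, 4]
After 4 (rotate_left(1, 6, k=4)): [3, 7, 0, 6, 5, 1, 2, 4]
After 5 (rotate_left(1, 6, k=5)): [3, 2, 7, 0, 6, 5, 1, 4]
After 6 (reverse(5, 7)): [3, 2, 7, 0, 6, 4, 1, 5]
After 7 (reverse(3, 4)): [3, 2, 7, 6, 0, 4, 1, 5]
After 8 (rotate_left(3, 7, k=4)): [3, 2, 7, 5, 6, 0, 4, 1]
After 9 (swap(2, 4)): [3, 2, 6, 5, 7, 0, 4, 1]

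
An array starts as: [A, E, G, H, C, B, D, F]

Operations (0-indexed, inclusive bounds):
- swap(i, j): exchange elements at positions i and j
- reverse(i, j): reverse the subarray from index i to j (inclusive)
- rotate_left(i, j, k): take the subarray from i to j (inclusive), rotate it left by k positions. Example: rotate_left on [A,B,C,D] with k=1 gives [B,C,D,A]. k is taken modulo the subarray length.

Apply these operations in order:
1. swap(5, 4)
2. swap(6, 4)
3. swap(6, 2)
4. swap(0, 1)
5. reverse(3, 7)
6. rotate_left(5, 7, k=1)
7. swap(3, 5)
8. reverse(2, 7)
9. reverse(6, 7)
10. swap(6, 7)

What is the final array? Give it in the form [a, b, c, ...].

Answer: [E, A, C, H, F, G, D, B]

Derivation:
After 1 (swap(5, 4)): [A, E, G, H, B, C, D, F]
After 2 (swap(6, 4)): [A, E, G, H, D, C, B, F]
After 3 (swap(6, 2)): [A, E, B, H, D, C, G, F]
After 4 (swap(0, 1)): [E, A, B, H, D, C, G, F]
After 5 (reverse(3, 7)): [E, A, B, F, G, C, D, H]
After 6 (rotate_left(5, 7, k=1)): [E, A, B, F, G, D, H, C]
After 7 (swap(3, 5)): [E, A, B, D, G, F, H, C]
After 8 (reverse(2, 7)): [E, A, C, H, F, G, D, B]
After 9 (reverse(6, 7)): [E, A, C, H, F, G, B, D]
After 10 (swap(6, 7)): [E, A, C, H, F, G, D, B]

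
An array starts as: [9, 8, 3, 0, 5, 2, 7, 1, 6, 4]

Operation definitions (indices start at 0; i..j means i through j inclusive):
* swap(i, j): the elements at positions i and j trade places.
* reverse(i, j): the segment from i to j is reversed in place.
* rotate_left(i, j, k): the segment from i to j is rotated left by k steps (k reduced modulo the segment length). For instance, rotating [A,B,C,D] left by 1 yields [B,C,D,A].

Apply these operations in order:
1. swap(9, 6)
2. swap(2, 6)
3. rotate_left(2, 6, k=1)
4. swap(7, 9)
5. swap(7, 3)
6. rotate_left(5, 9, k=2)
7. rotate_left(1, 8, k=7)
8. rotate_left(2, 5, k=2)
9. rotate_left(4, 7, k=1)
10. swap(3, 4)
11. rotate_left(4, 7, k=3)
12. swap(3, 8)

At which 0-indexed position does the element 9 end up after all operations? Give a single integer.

Answer: 0

Derivation:
After 1 (swap(9, 6)): [9, 8, 3, 0, 5, 2, 4, 1, 6, 7]
After 2 (swap(2, 6)): [9, 8, 4, 0, 5, 2, 3, 1, 6, 7]
After 3 (rotate_left(2, 6, k=1)): [9, 8, 0, 5, 2, 3, 4, 1, 6, 7]
After 4 (swap(7, 9)): [9, 8, 0, 5, 2, 3, 4, 7, 6, 1]
After 5 (swap(7, 3)): [9, 8, 0, 7, 2, 3, 4, 5, 6, 1]
After 6 (rotate_left(5, 9, k=2)): [9, 8, 0, 7, 2, 5, 6, 1, 3, 4]
After 7 (rotate_left(1, 8, k=7)): [9, 3, 8, 0, 7, 2, 5, 6, 1, 4]
After 8 (rotate_left(2, 5, k=2)): [9, 3, 7, 2, 8, 0, 5, 6, 1, 4]
After 9 (rotate_left(4, 7, k=1)): [9, 3, 7, 2, 0, 5, 6, 8, 1, 4]
After 10 (swap(3, 4)): [9, 3, 7, 0, 2, 5, 6, 8, 1, 4]
After 11 (rotate_left(4, 7, k=3)): [9, 3, 7, 0, 8, 2, 5, 6, 1, 4]
After 12 (swap(3, 8)): [9, 3, 7, 1, 8, 2, 5, 6, 0, 4]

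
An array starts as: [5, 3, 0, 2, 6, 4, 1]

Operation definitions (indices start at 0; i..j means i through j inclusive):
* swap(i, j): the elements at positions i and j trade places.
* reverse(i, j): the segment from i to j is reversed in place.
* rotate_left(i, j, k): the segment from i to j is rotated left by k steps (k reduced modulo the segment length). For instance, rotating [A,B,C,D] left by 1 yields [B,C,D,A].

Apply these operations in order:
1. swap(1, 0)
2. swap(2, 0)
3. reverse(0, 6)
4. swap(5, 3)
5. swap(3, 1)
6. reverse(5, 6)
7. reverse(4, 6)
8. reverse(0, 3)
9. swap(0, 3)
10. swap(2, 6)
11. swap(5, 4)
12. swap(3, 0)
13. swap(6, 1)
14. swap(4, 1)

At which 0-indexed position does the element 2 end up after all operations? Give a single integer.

After 1 (swap(1, 0)): [3, 5, 0, 2, 6, 4, 1]
After 2 (swap(2, 0)): [0, 5, 3, 2, 6, 4, 1]
After 3 (reverse(0, 6)): [1, 4, 6, 2, 3, 5, 0]
After 4 (swap(5, 3)): [1, 4, 6, 5, 3, 2, 0]
After 5 (swap(3, 1)): [1, 5, 6, 4, 3, 2, 0]
After 6 (reverse(5, 6)): [1, 5, 6, 4, 3, 0, 2]
After 7 (reverse(4, 6)): [1, 5, 6, 4, 2, 0, 3]
After 8 (reverse(0, 3)): [4, 6, 5, 1, 2, 0, 3]
After 9 (swap(0, 3)): [1, 6, 5, 4, 2, 0, 3]
After 10 (swap(2, 6)): [1, 6, 3, 4, 2, 0, 5]
After 11 (swap(5, 4)): [1, 6, 3, 4, 0, 2, 5]
After 12 (swap(3, 0)): [4, 6, 3, 1, 0, 2, 5]
After 13 (swap(6, 1)): [4, 5, 3, 1, 0, 2, 6]
After 14 (swap(4, 1)): [4, 0, 3, 1, 5, 2, 6]

Answer: 5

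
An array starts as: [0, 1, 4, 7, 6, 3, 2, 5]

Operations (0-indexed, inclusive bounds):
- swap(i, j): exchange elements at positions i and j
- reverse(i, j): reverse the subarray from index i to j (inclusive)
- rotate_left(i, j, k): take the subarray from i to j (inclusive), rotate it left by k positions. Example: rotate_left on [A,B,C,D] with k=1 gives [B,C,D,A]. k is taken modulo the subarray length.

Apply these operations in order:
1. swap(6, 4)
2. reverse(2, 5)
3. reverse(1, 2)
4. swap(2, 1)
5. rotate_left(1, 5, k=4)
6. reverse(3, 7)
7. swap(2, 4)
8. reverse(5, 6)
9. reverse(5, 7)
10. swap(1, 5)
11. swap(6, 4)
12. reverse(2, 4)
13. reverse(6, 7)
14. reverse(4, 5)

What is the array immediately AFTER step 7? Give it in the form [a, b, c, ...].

Answer: [0, 4, 6, 5, 1, 7, 2, 3]

Derivation:
After 1 (swap(6, 4)): [0, 1, 4, 7, 2, 3, 6, 5]
After 2 (reverse(2, 5)): [0, 1, 3, 2, 7, 4, 6, 5]
After 3 (reverse(1, 2)): [0, 3, 1, 2, 7, 4, 6, 5]
After 4 (swap(2, 1)): [0, 1, 3, 2, 7, 4, 6, 5]
After 5 (rotate_left(1, 5, k=4)): [0, 4, 1, 3, 2, 7, 6, 5]
After 6 (reverse(3, 7)): [0, 4, 1, 5, 6, 7, 2, 3]
After 7 (swap(2, 4)): [0, 4, 6, 5, 1, 7, 2, 3]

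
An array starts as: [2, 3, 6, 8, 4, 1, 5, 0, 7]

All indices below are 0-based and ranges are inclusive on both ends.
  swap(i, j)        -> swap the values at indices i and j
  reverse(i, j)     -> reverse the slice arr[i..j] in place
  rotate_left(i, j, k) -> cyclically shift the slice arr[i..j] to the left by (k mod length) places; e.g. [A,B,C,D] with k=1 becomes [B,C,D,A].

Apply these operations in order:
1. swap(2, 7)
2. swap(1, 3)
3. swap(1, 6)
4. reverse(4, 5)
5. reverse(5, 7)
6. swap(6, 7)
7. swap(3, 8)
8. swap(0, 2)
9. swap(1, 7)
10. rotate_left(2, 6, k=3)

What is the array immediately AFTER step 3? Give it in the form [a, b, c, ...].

After 1 (swap(2, 7)): [2, 3, 0, 8, 4, 1, 5, 6, 7]
After 2 (swap(1, 3)): [2, 8, 0, 3, 4, 1, 5, 6, 7]
After 3 (swap(1, 6)): [2, 5, 0, 3, 4, 1, 8, 6, 7]

Answer: [2, 5, 0, 3, 4, 1, 8, 6, 7]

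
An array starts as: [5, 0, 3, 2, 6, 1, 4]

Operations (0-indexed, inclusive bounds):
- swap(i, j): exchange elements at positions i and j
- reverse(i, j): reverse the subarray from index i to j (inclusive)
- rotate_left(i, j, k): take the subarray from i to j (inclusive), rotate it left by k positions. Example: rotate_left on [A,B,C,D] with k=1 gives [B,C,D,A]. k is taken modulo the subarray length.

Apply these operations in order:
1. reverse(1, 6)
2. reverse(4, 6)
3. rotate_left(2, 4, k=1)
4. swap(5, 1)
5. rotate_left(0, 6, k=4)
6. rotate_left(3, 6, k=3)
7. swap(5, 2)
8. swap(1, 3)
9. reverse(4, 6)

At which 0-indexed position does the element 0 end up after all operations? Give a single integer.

After 1 (reverse(1, 6)): [5, 4, 1, 6, 2, 3, 0]
After 2 (reverse(4, 6)): [5, 4, 1, 6, 0, 3, 2]
After 3 (rotate_left(2, 4, k=1)): [5, 4, 6, 0, 1, 3, 2]
After 4 (swap(5, 1)): [5, 3, 6, 0, 1, 4, 2]
After 5 (rotate_left(0, 6, k=4)): [1, 4, 2, 5, 3, 6, 0]
After 6 (rotate_left(3, 6, k=3)): [1, 4, 2, 0, 5, 3, 6]
After 7 (swap(5, 2)): [1, 4, 3, 0, 5, 2, 6]
After 8 (swap(1, 3)): [1, 0, 3, 4, 5, 2, 6]
After 9 (reverse(4, 6)): [1, 0, 3, 4, 6, 2, 5]

Answer: 1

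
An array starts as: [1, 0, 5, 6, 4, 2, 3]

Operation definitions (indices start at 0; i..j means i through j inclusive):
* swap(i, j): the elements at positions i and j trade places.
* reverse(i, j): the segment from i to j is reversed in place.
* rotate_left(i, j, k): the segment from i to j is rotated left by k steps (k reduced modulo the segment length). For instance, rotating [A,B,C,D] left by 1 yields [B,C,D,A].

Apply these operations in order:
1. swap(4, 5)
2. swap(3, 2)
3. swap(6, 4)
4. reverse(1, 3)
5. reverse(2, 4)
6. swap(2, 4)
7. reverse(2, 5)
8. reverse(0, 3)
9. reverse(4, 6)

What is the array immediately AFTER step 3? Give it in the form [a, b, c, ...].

After 1 (swap(4, 5)): [1, 0, 5, 6, 2, 4, 3]
After 2 (swap(3, 2)): [1, 0, 6, 5, 2, 4, 3]
After 3 (swap(6, 4)): [1, 0, 6, 5, 3, 4, 2]

Answer: [1, 0, 6, 5, 3, 4, 2]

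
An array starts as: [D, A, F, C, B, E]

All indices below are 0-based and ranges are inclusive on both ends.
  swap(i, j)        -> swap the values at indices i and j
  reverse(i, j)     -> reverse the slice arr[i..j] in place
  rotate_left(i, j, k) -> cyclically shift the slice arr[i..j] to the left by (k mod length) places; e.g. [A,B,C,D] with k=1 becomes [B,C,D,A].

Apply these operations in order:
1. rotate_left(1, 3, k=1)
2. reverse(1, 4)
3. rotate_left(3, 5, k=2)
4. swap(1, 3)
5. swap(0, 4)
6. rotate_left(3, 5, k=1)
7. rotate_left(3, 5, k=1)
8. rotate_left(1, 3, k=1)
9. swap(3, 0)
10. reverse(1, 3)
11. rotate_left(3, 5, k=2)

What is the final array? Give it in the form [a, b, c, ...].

After 1 (rotate_left(1, 3, k=1)): [D, F, C, A, B, E]
After 2 (reverse(1, 4)): [D, B, A, C, F, E]
After 3 (rotate_left(3, 5, k=2)): [D, B, A, E, C, F]
After 4 (swap(1, 3)): [D, E, A, B, C, F]
After 5 (swap(0, 4)): [C, E, A, B, D, F]
After 6 (rotate_left(3, 5, k=1)): [C, E, A, D, F, B]
After 7 (rotate_left(3, 5, k=1)): [C, E, A, F, B, D]
After 8 (rotate_left(1, 3, k=1)): [C, A, F, E, B, D]
After 9 (swap(3, 0)): [E, A, F, C, B, D]
After 10 (reverse(1, 3)): [E, C, F, A, B, D]
After 11 (rotate_left(3, 5, k=2)): [E, C, F, D, A, B]

Answer: [E, C, F, D, A, B]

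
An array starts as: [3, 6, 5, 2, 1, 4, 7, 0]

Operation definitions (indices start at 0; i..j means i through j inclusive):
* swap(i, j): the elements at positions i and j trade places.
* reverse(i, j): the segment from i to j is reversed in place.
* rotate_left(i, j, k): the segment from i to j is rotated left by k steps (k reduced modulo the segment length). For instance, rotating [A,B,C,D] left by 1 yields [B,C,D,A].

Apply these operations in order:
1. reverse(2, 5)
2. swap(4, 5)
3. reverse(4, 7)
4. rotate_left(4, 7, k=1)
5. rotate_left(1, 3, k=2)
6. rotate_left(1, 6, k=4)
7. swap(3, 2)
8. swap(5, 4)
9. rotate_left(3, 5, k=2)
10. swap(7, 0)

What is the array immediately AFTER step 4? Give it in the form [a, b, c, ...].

Answer: [3, 6, 4, 1, 7, 2, 5, 0]

Derivation:
After 1 (reverse(2, 5)): [3, 6, 4, 1, 2, 5, 7, 0]
After 2 (swap(4, 5)): [3, 6, 4, 1, 5, 2, 7, 0]
After 3 (reverse(4, 7)): [3, 6, 4, 1, 0, 7, 2, 5]
After 4 (rotate_left(4, 7, k=1)): [3, 6, 4, 1, 7, 2, 5, 0]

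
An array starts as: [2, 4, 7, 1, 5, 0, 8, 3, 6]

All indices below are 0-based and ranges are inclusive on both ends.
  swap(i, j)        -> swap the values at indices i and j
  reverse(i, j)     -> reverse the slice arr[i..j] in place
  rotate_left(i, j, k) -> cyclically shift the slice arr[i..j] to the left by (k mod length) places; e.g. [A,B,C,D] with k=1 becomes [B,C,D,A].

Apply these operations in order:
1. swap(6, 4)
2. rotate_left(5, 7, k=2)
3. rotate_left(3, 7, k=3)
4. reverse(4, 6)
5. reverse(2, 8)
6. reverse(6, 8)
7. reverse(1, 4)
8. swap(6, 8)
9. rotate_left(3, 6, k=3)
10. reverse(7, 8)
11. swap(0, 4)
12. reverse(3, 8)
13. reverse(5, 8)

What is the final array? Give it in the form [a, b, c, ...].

After 1 (swap(6, 4)): [2, 4, 7, 1, 8, 0, 5, 3, 6]
After 2 (rotate_left(5, 7, k=2)): [2, 4, 7, 1, 8, 3, 0, 5, 6]
After 3 (rotate_left(3, 7, k=3)): [2, 4, 7, 0, 5, 1, 8, 3, 6]
After 4 (reverse(4, 6)): [2, 4, 7, 0, 8, 1, 5, 3, 6]
After 5 (reverse(2, 8)): [2, 4, 6, 3, 5, 1, 8, 0, 7]
After 6 (reverse(6, 8)): [2, 4, 6, 3, 5, 1, 7, 0, 8]
After 7 (reverse(1, 4)): [2, 5, 3, 6, 4, 1, 7, 0, 8]
After 8 (swap(6, 8)): [2, 5, 3, 6, 4, 1, 8, 0, 7]
After 9 (rotate_left(3, 6, k=3)): [2, 5, 3, 8, 6, 4, 1, 0, 7]
After 10 (reverse(7, 8)): [2, 5, 3, 8, 6, 4, 1, 7, 0]
After 11 (swap(0, 4)): [6, 5, 3, 8, 2, 4, 1, 7, 0]
After 12 (reverse(3, 8)): [6, 5, 3, 0, 7, 1, 4, 2, 8]
After 13 (reverse(5, 8)): [6, 5, 3, 0, 7, 8, 2, 4, 1]

Answer: [6, 5, 3, 0, 7, 8, 2, 4, 1]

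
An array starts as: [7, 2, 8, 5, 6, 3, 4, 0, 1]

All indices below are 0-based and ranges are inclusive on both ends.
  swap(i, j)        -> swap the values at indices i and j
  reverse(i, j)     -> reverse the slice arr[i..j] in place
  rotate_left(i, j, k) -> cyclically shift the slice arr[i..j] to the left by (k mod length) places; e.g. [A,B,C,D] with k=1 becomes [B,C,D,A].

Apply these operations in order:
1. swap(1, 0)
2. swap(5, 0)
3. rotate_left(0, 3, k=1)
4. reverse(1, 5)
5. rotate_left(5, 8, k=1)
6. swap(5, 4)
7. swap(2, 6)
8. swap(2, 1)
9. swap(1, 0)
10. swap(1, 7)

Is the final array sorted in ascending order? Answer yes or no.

Answer: yes

Derivation:
After 1 (swap(1, 0)): [2, 7, 8, 5, 6, 3, 4, 0, 1]
After 2 (swap(5, 0)): [3, 7, 8, 5, 6, 2, 4, 0, 1]
After 3 (rotate_left(0, 3, k=1)): [7, 8, 5, 3, 6, 2, 4, 0, 1]
After 4 (reverse(1, 5)): [7, 2, 6, 3, 5, 8, 4, 0, 1]
After 5 (rotate_left(5, 8, k=1)): [7, 2, 6, 3, 5, 4, 0, 1, 8]
After 6 (swap(5, 4)): [7, 2, 6, 3, 4, 5, 0, 1, 8]
After 7 (swap(2, 6)): [7, 2, 0, 3, 4, 5, 6, 1, 8]
After 8 (swap(2, 1)): [7, 0, 2, 3, 4, 5, 6, 1, 8]
After 9 (swap(1, 0)): [0, 7, 2, 3, 4, 5, 6, 1, 8]
After 10 (swap(1, 7)): [0, 1, 2, 3, 4, 5, 6, 7, 8]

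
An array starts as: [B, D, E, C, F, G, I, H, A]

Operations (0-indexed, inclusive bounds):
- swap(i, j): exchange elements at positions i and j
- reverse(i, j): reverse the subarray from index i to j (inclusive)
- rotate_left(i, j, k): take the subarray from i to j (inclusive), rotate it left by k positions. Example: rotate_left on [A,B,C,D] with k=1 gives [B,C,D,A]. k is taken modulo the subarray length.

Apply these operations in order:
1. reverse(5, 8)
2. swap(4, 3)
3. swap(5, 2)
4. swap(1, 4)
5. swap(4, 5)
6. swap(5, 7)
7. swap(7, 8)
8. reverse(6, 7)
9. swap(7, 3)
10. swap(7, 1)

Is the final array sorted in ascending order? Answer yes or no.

Answer: no

Derivation:
After 1 (reverse(5, 8)): [B, D, E, C, F, A, H, I, G]
After 2 (swap(4, 3)): [B, D, E, F, C, A, H, I, G]
After 3 (swap(5, 2)): [B, D, A, F, C, E, H, I, G]
After 4 (swap(1, 4)): [B, C, A, F, D, E, H, I, G]
After 5 (swap(4, 5)): [B, C, A, F, E, D, H, I, G]
After 6 (swap(5, 7)): [B, C, A, F, E, I, H, D, G]
After 7 (swap(7, 8)): [B, C, A, F, E, I, H, G, D]
After 8 (reverse(6, 7)): [B, C, A, F, E, I, G, H, D]
After 9 (swap(7, 3)): [B, C, A, H, E, I, G, F, D]
After 10 (swap(7, 1)): [B, F, A, H, E, I, G, C, D]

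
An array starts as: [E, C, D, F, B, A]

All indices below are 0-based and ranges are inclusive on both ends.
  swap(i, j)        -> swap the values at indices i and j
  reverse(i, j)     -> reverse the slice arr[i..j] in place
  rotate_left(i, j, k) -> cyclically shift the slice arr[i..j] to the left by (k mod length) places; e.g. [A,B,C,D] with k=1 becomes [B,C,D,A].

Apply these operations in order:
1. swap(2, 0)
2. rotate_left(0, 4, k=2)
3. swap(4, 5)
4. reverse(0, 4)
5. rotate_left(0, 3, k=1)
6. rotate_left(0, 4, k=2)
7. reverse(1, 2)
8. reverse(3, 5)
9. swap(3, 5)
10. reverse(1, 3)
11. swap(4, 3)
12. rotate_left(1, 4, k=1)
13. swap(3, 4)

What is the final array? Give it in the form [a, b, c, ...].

After 1 (swap(2, 0)): [D, C, E, F, B, A]
After 2 (rotate_left(0, 4, k=2)): [E, F, B, D, C, A]
After 3 (swap(4, 5)): [E, F, B, D, A, C]
After 4 (reverse(0, 4)): [A, D, B, F, E, C]
After 5 (rotate_left(0, 3, k=1)): [D, B, F, A, E, C]
After 6 (rotate_left(0, 4, k=2)): [F, A, E, D, B, C]
After 7 (reverse(1, 2)): [F, E, A, D, B, C]
After 8 (reverse(3, 5)): [F, E, A, C, B, D]
After 9 (swap(3, 5)): [F, E, A, D, B, C]
After 10 (reverse(1, 3)): [F, D, A, E, B, C]
After 11 (swap(4, 3)): [F, D, A, B, E, C]
After 12 (rotate_left(1, 4, k=1)): [F, A, B, E, D, C]
After 13 (swap(3, 4)): [F, A, B, D, E, C]

Answer: [F, A, B, D, E, C]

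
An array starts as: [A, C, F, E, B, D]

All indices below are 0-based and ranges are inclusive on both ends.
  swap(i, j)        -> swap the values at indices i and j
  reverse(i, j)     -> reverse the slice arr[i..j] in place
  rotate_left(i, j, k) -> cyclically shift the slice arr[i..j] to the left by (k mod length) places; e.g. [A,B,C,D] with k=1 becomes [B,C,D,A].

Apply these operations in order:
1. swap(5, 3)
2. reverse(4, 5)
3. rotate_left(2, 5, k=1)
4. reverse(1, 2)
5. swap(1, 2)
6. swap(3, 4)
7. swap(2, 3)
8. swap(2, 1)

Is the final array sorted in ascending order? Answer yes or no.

After 1 (swap(5, 3)): [A, C, F, D, B, E]
After 2 (reverse(4, 5)): [A, C, F, D, E, B]
After 3 (rotate_left(2, 5, k=1)): [A, C, D, E, B, F]
After 4 (reverse(1, 2)): [A, D, C, E, B, F]
After 5 (swap(1, 2)): [A, C, D, E, B, F]
After 6 (swap(3, 4)): [A, C, D, B, E, F]
After 7 (swap(2, 3)): [A, C, B, D, E, F]
After 8 (swap(2, 1)): [A, B, C, D, E, F]

Answer: yes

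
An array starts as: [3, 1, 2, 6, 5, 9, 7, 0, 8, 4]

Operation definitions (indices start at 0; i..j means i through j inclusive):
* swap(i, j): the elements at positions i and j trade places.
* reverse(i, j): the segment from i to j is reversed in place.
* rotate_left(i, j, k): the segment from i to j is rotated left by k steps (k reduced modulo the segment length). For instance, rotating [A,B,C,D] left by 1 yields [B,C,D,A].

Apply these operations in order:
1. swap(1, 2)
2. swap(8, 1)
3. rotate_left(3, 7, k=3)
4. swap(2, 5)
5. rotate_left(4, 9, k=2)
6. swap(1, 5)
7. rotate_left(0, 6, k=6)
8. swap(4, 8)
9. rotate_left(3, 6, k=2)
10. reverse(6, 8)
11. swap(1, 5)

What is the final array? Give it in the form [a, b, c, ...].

Answer: [2, 6, 9, 5, 8, 3, 7, 4, 0, 1]

Derivation:
After 1 (swap(1, 2)): [3, 2, 1, 6, 5, 9, 7, 0, 8, 4]
After 2 (swap(8, 1)): [3, 8, 1, 6, 5, 9, 7, 0, 2, 4]
After 3 (rotate_left(3, 7, k=3)): [3, 8, 1, 7, 0, 6, 5, 9, 2, 4]
After 4 (swap(2, 5)): [3, 8, 6, 7, 0, 1, 5, 9, 2, 4]
After 5 (rotate_left(4, 9, k=2)): [3, 8, 6, 7, 5, 9, 2, 4, 0, 1]
After 6 (swap(1, 5)): [3, 9, 6, 7, 5, 8, 2, 4, 0, 1]
After 7 (rotate_left(0, 6, k=6)): [2, 3, 9, 6, 7, 5, 8, 4, 0, 1]
After 8 (swap(4, 8)): [2, 3, 9, 6, 0, 5, 8, 4, 7, 1]
After 9 (rotate_left(3, 6, k=2)): [2, 3, 9, 5, 8, 6, 0, 4, 7, 1]
After 10 (reverse(6, 8)): [2, 3, 9, 5, 8, 6, 7, 4, 0, 1]
After 11 (swap(1, 5)): [2, 6, 9, 5, 8, 3, 7, 4, 0, 1]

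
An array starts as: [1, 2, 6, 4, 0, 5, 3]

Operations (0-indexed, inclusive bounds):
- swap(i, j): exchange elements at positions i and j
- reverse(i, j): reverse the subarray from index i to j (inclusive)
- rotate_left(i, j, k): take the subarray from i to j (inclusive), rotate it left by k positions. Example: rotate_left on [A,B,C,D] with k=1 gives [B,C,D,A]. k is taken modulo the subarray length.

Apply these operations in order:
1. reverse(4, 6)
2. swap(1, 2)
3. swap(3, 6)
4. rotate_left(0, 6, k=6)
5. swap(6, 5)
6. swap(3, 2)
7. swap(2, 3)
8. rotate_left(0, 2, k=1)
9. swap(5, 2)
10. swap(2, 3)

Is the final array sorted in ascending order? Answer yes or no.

After 1 (reverse(4, 6)): [1, 2, 6, 4, 3, 5, 0]
After 2 (swap(1, 2)): [1, 6, 2, 4, 3, 5, 0]
After 3 (swap(3, 6)): [1, 6, 2, 0, 3, 5, 4]
After 4 (rotate_left(0, 6, k=6)): [4, 1, 6, 2, 0, 3, 5]
After 5 (swap(6, 5)): [4, 1, 6, 2, 0, 5, 3]
After 6 (swap(3, 2)): [4, 1, 2, 6, 0, 5, 3]
After 7 (swap(2, 3)): [4, 1, 6, 2, 0, 5, 3]
After 8 (rotate_left(0, 2, k=1)): [1, 6, 4, 2, 0, 5, 3]
After 9 (swap(5, 2)): [1, 6, 5, 2, 0, 4, 3]
After 10 (swap(2, 3)): [1, 6, 2, 5, 0, 4, 3]

Answer: no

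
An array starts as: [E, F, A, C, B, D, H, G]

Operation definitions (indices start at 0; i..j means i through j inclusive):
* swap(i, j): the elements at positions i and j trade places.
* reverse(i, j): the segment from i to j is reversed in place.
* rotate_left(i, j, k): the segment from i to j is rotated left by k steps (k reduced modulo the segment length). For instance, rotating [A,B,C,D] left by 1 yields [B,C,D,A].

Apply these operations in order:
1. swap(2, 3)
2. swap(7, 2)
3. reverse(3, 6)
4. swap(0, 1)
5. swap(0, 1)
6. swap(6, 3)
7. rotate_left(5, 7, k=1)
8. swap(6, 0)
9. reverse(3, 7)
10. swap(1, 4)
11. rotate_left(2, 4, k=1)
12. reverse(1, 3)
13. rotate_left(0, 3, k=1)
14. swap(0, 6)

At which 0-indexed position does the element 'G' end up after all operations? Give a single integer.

Answer: 4

Derivation:
After 1 (swap(2, 3)): [E, F, C, A, B, D, H, G]
After 2 (swap(7, 2)): [E, F, G, A, B, D, H, C]
After 3 (reverse(3, 6)): [E, F, G, H, D, B, A, C]
After 4 (swap(0, 1)): [F, E, G, H, D, B, A, C]
After 5 (swap(0, 1)): [E, F, G, H, D, B, A, C]
After 6 (swap(6, 3)): [E, F, G, A, D, B, H, C]
After 7 (rotate_left(5, 7, k=1)): [E, F, G, A, D, H, C, B]
After 8 (swap(6, 0)): [C, F, G, A, D, H, E, B]
After 9 (reverse(3, 7)): [C, F, G, B, E, H, D, A]
After 10 (swap(1, 4)): [C, E, G, B, F, H, D, A]
After 11 (rotate_left(2, 4, k=1)): [C, E, B, F, G, H, D, A]
After 12 (reverse(1, 3)): [C, F, B, E, G, H, D, A]
After 13 (rotate_left(0, 3, k=1)): [F, B, E, C, G, H, D, A]
After 14 (swap(0, 6)): [D, B, E, C, G, H, F, A]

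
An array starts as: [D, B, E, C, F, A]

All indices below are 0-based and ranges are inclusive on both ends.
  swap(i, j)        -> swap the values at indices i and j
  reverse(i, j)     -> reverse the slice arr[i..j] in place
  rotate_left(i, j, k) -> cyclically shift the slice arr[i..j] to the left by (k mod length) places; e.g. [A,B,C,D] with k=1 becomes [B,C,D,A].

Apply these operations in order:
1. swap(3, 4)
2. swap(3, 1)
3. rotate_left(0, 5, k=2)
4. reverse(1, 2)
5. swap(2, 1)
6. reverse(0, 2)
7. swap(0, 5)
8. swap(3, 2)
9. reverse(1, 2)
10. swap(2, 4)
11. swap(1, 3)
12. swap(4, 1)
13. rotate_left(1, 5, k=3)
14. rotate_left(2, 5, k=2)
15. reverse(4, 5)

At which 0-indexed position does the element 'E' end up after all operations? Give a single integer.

Answer: 1

Derivation:
After 1 (swap(3, 4)): [D, B, E, F, C, A]
After 2 (swap(3, 1)): [D, F, E, B, C, A]
After 3 (rotate_left(0, 5, k=2)): [E, B, C, A, D, F]
After 4 (reverse(1, 2)): [E, C, B, A, D, F]
After 5 (swap(2, 1)): [E, B, C, A, D, F]
After 6 (reverse(0, 2)): [C, B, E, A, D, F]
After 7 (swap(0, 5)): [F, B, E, A, D, C]
After 8 (swap(3, 2)): [F, B, A, E, D, C]
After 9 (reverse(1, 2)): [F, A, B, E, D, C]
After 10 (swap(2, 4)): [F, A, D, E, B, C]
After 11 (swap(1, 3)): [F, E, D, A, B, C]
After 12 (swap(4, 1)): [F, B, D, A, E, C]
After 13 (rotate_left(1, 5, k=3)): [F, E, C, B, D, A]
After 14 (rotate_left(2, 5, k=2)): [F, E, D, A, C, B]
After 15 (reverse(4, 5)): [F, E, D, A, B, C]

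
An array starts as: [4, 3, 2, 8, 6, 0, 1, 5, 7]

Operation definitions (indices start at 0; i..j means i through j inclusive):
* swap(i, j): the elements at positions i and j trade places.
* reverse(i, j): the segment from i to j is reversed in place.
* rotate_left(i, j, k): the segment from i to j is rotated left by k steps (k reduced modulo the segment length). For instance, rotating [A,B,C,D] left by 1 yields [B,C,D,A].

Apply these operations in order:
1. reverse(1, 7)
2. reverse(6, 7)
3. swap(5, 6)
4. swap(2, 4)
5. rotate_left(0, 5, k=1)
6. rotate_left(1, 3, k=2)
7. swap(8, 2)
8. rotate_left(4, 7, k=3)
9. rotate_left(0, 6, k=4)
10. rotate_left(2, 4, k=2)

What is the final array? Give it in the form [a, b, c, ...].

After 1 (reverse(1, 7)): [4, 5, 1, 0, 6, 8, 2, 3, 7]
After 2 (reverse(6, 7)): [4, 5, 1, 0, 6, 8, 3, 2, 7]
After 3 (swap(5, 6)): [4, 5, 1, 0, 6, 3, 8, 2, 7]
After 4 (swap(2, 4)): [4, 5, 6, 0, 1, 3, 8, 2, 7]
After 5 (rotate_left(0, 5, k=1)): [5, 6, 0, 1, 3, 4, 8, 2, 7]
After 6 (rotate_left(1, 3, k=2)): [5, 1, 6, 0, 3, 4, 8, 2, 7]
After 7 (swap(8, 2)): [5, 1, 7, 0, 3, 4, 8, 2, 6]
After 8 (rotate_left(4, 7, k=3)): [5, 1, 7, 0, 2, 3, 4, 8, 6]
After 9 (rotate_left(0, 6, k=4)): [2, 3, 4, 5, 1, 7, 0, 8, 6]
After 10 (rotate_left(2, 4, k=2)): [2, 3, 1, 4, 5, 7, 0, 8, 6]

Answer: [2, 3, 1, 4, 5, 7, 0, 8, 6]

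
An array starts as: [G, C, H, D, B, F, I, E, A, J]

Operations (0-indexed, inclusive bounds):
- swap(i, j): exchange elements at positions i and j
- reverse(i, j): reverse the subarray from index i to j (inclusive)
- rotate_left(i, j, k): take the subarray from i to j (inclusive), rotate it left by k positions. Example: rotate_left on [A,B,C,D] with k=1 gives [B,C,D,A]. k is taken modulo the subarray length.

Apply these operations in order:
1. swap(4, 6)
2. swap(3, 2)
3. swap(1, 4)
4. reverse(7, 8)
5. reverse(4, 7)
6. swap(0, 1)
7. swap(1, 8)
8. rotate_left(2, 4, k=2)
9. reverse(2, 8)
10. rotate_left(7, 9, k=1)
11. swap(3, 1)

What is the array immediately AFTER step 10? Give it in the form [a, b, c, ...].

After 1 (swap(4, 6)): [G, C, H, D, I, F, B, E, A, J]
After 2 (swap(3, 2)): [G, C, D, H, I, F, B, E, A, J]
After 3 (swap(1, 4)): [G, I, D, H, C, F, B, E, A, J]
After 4 (reverse(7, 8)): [G, I, D, H, C, F, B, A, E, J]
After 5 (reverse(4, 7)): [G, I, D, H, A, B, F, C, E, J]
After 6 (swap(0, 1)): [I, G, D, H, A, B, F, C, E, J]
After 7 (swap(1, 8)): [I, E, D, H, A, B, F, C, G, J]
After 8 (rotate_left(2, 4, k=2)): [I, E, A, D, H, B, F, C, G, J]
After 9 (reverse(2, 8)): [I, E, G, C, F, B, H, D, A, J]
After 10 (rotate_left(7, 9, k=1)): [I, E, G, C, F, B, H, A, J, D]

Answer: [I, E, G, C, F, B, H, A, J, D]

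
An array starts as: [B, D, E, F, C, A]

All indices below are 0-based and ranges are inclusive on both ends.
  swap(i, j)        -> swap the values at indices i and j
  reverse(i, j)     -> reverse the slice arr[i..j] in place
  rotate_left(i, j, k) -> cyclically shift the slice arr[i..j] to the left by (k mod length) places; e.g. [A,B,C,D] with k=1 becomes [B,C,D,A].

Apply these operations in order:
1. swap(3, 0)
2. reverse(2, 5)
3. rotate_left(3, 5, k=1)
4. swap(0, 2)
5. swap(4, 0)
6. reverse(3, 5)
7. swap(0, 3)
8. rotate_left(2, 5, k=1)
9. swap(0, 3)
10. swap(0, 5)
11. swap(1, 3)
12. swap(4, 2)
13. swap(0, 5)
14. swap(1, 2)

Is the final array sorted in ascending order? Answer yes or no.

Answer: yes

Derivation:
After 1 (swap(3, 0)): [F, D, E, B, C, A]
After 2 (reverse(2, 5)): [F, D, A, C, B, E]
After 3 (rotate_left(3, 5, k=1)): [F, D, A, B, E, C]
After 4 (swap(0, 2)): [A, D, F, B, E, C]
After 5 (swap(4, 0)): [E, D, F, B, A, C]
After 6 (reverse(3, 5)): [E, D, F, C, A, B]
After 7 (swap(0, 3)): [C, D, F, E, A, B]
After 8 (rotate_left(2, 5, k=1)): [C, D, E, A, B, F]
After 9 (swap(0, 3)): [A, D, E, C, B, F]
After 10 (swap(0, 5)): [F, D, E, C, B, A]
After 11 (swap(1, 3)): [F, C, E, D, B, A]
After 12 (swap(4, 2)): [F, C, B, D, E, A]
After 13 (swap(0, 5)): [A, C, B, D, E, F]
After 14 (swap(1, 2)): [A, B, C, D, E, F]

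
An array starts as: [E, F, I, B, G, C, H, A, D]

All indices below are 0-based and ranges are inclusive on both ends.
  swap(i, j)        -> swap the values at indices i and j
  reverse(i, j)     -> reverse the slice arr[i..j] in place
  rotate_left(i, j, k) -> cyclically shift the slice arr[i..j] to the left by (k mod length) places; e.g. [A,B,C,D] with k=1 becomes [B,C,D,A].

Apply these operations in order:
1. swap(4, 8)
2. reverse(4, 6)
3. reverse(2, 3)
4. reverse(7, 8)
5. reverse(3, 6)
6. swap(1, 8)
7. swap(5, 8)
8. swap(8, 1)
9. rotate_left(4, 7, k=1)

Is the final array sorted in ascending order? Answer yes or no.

After 1 (swap(4, 8)): [E, F, I, B, D, C, H, A, G]
After 2 (reverse(4, 6)): [E, F, I, B, H, C, D, A, G]
After 3 (reverse(2, 3)): [E, F, B, I, H, C, D, A, G]
After 4 (reverse(7, 8)): [E, F, B, I, H, C, D, G, A]
After 5 (reverse(3, 6)): [E, F, B, D, C, H, I, G, A]
After 6 (swap(1, 8)): [E, A, B, D, C, H, I, G, F]
After 7 (swap(5, 8)): [E, A, B, D, C, F, I, G, H]
After 8 (swap(8, 1)): [E, H, B, D, C, F, I, G, A]
After 9 (rotate_left(4, 7, k=1)): [E, H, B, D, F, I, G, C, A]

Answer: no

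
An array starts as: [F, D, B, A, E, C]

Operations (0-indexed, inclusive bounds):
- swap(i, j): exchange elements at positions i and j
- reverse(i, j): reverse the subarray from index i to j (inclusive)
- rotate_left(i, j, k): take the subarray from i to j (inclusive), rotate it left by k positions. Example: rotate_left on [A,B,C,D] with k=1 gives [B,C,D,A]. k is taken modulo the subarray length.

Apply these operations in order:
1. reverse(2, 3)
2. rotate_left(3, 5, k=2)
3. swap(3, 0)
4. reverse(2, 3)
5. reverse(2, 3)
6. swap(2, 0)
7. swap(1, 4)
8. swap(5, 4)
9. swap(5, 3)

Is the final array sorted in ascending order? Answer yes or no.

Answer: yes

Derivation:
After 1 (reverse(2, 3)): [F, D, A, B, E, C]
After 2 (rotate_left(3, 5, k=2)): [F, D, A, C, B, E]
After 3 (swap(3, 0)): [C, D, A, F, B, E]
After 4 (reverse(2, 3)): [C, D, F, A, B, E]
After 5 (reverse(2, 3)): [C, D, A, F, B, E]
After 6 (swap(2, 0)): [A, D, C, F, B, E]
After 7 (swap(1, 4)): [A, B, C, F, D, E]
After 8 (swap(5, 4)): [A, B, C, F, E, D]
After 9 (swap(5, 3)): [A, B, C, D, E, F]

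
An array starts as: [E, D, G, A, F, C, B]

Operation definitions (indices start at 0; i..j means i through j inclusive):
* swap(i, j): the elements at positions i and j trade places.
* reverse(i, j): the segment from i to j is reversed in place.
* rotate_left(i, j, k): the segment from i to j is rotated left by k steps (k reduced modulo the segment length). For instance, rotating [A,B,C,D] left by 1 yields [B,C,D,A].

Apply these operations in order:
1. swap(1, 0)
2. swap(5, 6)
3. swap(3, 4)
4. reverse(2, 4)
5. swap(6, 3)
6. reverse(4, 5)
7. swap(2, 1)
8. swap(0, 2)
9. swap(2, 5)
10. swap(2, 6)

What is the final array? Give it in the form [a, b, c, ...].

After 1 (swap(1, 0)): [D, E, G, A, F, C, B]
After 2 (swap(5, 6)): [D, E, G, A, F, B, C]
After 3 (swap(3, 4)): [D, E, G, F, A, B, C]
After 4 (reverse(2, 4)): [D, E, A, F, G, B, C]
After 5 (swap(6, 3)): [D, E, A, C, G, B, F]
After 6 (reverse(4, 5)): [D, E, A, C, B, G, F]
After 7 (swap(2, 1)): [D, A, E, C, B, G, F]
After 8 (swap(0, 2)): [E, A, D, C, B, G, F]
After 9 (swap(2, 5)): [E, A, G, C, B, D, F]
After 10 (swap(2, 6)): [E, A, F, C, B, D, G]

Answer: [E, A, F, C, B, D, G]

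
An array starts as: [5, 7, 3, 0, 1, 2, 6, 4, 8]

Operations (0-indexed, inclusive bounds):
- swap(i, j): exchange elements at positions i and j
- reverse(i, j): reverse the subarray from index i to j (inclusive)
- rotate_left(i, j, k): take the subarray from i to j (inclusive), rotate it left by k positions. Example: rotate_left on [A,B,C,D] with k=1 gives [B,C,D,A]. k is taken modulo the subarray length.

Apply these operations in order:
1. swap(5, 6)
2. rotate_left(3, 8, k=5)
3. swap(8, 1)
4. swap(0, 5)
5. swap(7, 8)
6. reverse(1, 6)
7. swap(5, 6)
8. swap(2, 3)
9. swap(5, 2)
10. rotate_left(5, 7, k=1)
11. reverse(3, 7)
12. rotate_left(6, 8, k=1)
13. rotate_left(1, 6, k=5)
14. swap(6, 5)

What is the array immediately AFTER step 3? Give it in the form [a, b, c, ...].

Answer: [5, 4, 3, 8, 0, 1, 6, 2, 7]

Derivation:
After 1 (swap(5, 6)): [5, 7, 3, 0, 1, 6, 2, 4, 8]
After 2 (rotate_left(3, 8, k=5)): [5, 7, 3, 8, 0, 1, 6, 2, 4]
After 3 (swap(8, 1)): [5, 4, 3, 8, 0, 1, 6, 2, 7]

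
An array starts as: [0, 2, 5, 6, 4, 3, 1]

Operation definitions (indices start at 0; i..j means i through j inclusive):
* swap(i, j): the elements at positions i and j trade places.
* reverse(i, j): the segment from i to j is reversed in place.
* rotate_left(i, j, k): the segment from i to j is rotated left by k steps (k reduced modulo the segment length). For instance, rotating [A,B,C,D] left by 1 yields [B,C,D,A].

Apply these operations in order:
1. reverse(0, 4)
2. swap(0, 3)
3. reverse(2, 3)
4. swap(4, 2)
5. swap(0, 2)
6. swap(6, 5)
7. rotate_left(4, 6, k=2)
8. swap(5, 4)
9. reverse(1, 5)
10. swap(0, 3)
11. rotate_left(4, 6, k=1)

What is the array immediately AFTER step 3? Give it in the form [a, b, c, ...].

After 1 (reverse(0, 4)): [4, 6, 5, 2, 0, 3, 1]
After 2 (swap(0, 3)): [2, 6, 5, 4, 0, 3, 1]
After 3 (reverse(2, 3)): [2, 6, 4, 5, 0, 3, 1]

Answer: [2, 6, 4, 5, 0, 3, 1]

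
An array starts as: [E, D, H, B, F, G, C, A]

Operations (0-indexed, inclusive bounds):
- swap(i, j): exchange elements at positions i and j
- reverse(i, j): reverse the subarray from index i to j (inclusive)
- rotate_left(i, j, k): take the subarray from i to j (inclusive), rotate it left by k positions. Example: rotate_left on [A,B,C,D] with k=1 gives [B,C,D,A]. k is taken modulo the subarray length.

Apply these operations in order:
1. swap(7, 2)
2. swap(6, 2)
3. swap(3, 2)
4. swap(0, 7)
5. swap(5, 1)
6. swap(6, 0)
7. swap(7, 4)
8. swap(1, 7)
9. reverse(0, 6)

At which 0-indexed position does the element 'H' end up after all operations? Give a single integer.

Answer: 0

Derivation:
After 1 (swap(7, 2)): [E, D, A, B, F, G, C, H]
After 2 (swap(6, 2)): [E, D, C, B, F, G, A, H]
After 3 (swap(3, 2)): [E, D, B, C, F, G, A, H]
After 4 (swap(0, 7)): [H, D, B, C, F, G, A, E]
After 5 (swap(5, 1)): [H, G, B, C, F, D, A, E]
After 6 (swap(6, 0)): [A, G, B, C, F, D, H, E]
After 7 (swap(7, 4)): [A, G, B, C, E, D, H, F]
After 8 (swap(1, 7)): [A, F, B, C, E, D, H, G]
After 9 (reverse(0, 6)): [H, D, E, C, B, F, A, G]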